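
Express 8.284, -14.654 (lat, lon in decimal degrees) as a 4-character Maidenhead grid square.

Add 180° to longitude and 90° to latitude: 165.35, 98.28.
Field (20°×10°, letters A–R): 165.35/20 → 8 → I, 98.28/10 → 9 → J; chars IJ.
Square (2°×1°, digits 0–9): 5.35/2 → 2, 8.28/1 → 8; chars 28.

IJ28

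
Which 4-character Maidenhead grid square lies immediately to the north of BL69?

Latitude square 9; +1 → 10, wraps to 0, carry into field.
Latitude field L = 11; +1 → 12 = M.
The longitude characters are unchanged.

BM60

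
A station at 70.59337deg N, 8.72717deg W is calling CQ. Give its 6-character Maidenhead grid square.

IQ50po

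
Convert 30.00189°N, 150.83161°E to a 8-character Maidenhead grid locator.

Add 180° to longitude and 90° to latitude: 330.83161, 120.00189.
Field (20°×10°, letters A–R): 330.83161/20 → 16 → Q, 120.00189/10 → 12 → M; chars QM.
Square (2°×1°, digits 0–9): 10.83161/2 → 5, 0.00189/1 → 0; chars 50.
Subsquare (5′×2.5′, letters a–x): 0.83161/0.0833333 → 9 → j, 0.00189/0.0416667 → 0 → a; chars ja.
Extended square (30″×15″, digits 0–9): 0.08161/0.00833333 → 9, 0.00189/0.00416667 → 0; chars 90.

QM50ja90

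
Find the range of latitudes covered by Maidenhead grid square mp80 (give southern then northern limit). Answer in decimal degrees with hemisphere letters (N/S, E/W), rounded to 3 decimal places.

60.000° N, 61.000° N

Field M=12, P=15: +12·20° lon, +15·10° lat → SW at lon 60°, lat 60°.
Square 8, 0: +8·2° lon, +0·1° lat → SW at lon 76°, lat 60°.
Cell spans 2° lon × 1° lat.
south 60.000° N, north 61.000° N.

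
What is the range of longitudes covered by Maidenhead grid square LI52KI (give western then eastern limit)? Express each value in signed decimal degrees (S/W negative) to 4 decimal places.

50.8333, 50.9167

Field L=11, I=8: +11·20° lon, +8·10° lat → SW at lon 40°, lat -10°.
Square 5, 2: +5·2° lon, +2·1° lat → SW at lon 50°, lat -8°.
Subsquare k=10, i=8: +10·0.0833333° lon, +8·0.0416667° lat → SW at lon 50.8333°, lat -7.66667°.
Cell spans 0.0833333° lon × 0.0416667° lat.
west 50.8333, east 50.9167.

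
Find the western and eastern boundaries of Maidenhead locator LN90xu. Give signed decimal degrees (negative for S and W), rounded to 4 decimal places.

59.9167, 60.0000

Field L=11, N=13: +11·20° lon, +13·10° lat → SW at lon 40°, lat 40°.
Square 9, 0: +9·2° lon, +0·1° lat → SW at lon 58°, lat 40°.
Subsquare x=23, u=20: +23·0.0833333° lon, +20·0.0416667° lat → SW at lon 59.9167°, lat 40.8333°.
Cell spans 0.0833333° lon × 0.0416667° lat.
west 59.9167, east 60.0000.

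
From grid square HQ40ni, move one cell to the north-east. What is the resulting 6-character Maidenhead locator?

HQ40oj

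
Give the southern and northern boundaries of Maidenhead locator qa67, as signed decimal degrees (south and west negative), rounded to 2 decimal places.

-83.00, -82.00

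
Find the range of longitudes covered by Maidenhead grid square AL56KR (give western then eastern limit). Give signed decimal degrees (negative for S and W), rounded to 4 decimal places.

-169.1667, -169.0833

Field A=0, L=11: +0·20° lon, +11·10° lat → SW at lon -180°, lat 20°.
Square 5, 6: +5·2° lon, +6·1° lat → SW at lon -170°, lat 26°.
Subsquare k=10, r=17: +10·0.0833333° lon, +17·0.0416667° lat → SW at lon -169.167°, lat 26.7083°.
Cell spans 0.0833333° lon × 0.0416667° lat.
west -169.1667, east -169.0833.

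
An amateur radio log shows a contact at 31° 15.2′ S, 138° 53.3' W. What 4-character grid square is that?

Shift to the Maidenhead origin (180°W, 90°S): lon 41.11, lat 58.75.
Field (20°×10°, letters A–R): 41.11/20 → 2 → C, 58.75/10 → 5 → F; chars CF.
Square (2°×1°, digits 0–9): 1.11/2 → 0, 8.75/1 → 8; chars 08.

CF08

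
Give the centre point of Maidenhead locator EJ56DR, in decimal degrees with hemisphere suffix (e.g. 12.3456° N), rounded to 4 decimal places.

6.7292° N, 89.7083° W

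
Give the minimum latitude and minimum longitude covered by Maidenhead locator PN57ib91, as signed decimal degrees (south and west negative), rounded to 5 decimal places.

47.04583, 130.74167

Field P=15, N=13: +15·20° lon, +13·10° lat → SW at lon 120°, lat 40°.
Square 5, 7: +5·2° lon, +7·1° lat → SW at lon 130°, lat 47°.
Subsquare i=8, b=1: +8·0.0833333° lon, +1·0.0416667° lat → SW at lon 130.667°, lat 47.0417°.
Extended square 9, 1: +9·0.00833333° lon, +1·0.00416667° lat → SW at lon 130.742°, lat 47.0458°.
latitude 47.04583, longitude 130.74167.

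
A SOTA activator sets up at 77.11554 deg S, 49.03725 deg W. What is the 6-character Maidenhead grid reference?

GB52lv

Offset from 180°W / 90°S: lon 130.9627°, lat 12.8845°.
Field: lon ⌊130.9627/20⌋ = 6 → G; lat ⌊12.8845/10⌋ = 1 → B.
Square: lon ⌊10.9627/2⌋ = 5; lat ⌊2.8845/1⌋ = 2.
Subsquare: lon ⌊0.9627/0.0833333⌋ = 11 → l; lat ⌊0.8845/0.0416667⌋ = 21 → v.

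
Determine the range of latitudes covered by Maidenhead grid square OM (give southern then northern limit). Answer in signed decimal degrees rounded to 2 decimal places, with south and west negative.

Field O=14, M=12: +14·20° lon, +12·10° lat → SW at lon 100°, lat 30°.
Cell spans 20° lon × 10° lat.
south 30.00, north 40.00.

30.00, 40.00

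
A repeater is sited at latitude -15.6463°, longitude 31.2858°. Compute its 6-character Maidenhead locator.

KH54pi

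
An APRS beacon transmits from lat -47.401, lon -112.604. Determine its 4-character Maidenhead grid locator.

DE32

Shift to the Maidenhead origin (180°W, 90°S): lon 67.40, lat 42.60.
Field: lon ⌊67.40/20⌋ = 3 → D; lat ⌊42.60/10⌋ = 4 → E.
Square: lon ⌊7.40/2⌋ = 3; lat ⌊2.60/1⌋ = 2.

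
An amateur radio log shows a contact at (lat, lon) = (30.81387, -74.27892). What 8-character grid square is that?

FM20ut65

Offset from 180°W / 90°S: lon 105.72108°, lat 120.81387°.
Field (20°×10°, letters A–R): lon ⌊105.72108/20⌋ = 5 → F; lat ⌊120.81387/10⌋ = 12 → M.
Square (2°×1°, digits 0–9): lon ⌊5.72108/2⌋ = 2; lat ⌊0.81387/1⌋ = 0.
Subsquare (5′×2.5′, letters a–x): lon ⌊1.72108/0.0833333⌋ = 20 → u; lat ⌊0.81387/0.0416667⌋ = 19 → t.
Extended square (30″×15″, digits 0–9): lon ⌊0.05441/0.00833333⌋ = 6; lat ⌊0.02220/0.00416667⌋ = 5.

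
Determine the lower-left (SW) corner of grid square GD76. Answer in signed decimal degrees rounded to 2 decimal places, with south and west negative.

Field G=6, D=3: +6·20° lon, +3·10° lat → SW at lon -60°, lat -60°.
Square 7, 6: +7·2° lon, +6·1° lat → SW at lon -46°, lat -54°.
latitude -54.00, longitude -46.00.

-54.00, -46.00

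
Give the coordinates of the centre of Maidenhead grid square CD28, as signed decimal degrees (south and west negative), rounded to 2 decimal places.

Field C=2, D=3: +2·20° lon, +3·10° lat → SW at lon -140°, lat -60°.
Square 2, 8: +2·2° lon, +8·1° lat → SW at lon -136°, lat -52°.
Cell spans 2° lon × 1° lat. Centre is SW corner plus half of each.
latitude -51.50, longitude -135.00.

-51.50, -135.00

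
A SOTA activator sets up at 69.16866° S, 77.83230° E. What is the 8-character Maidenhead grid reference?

MC80vt99

Shift to the Maidenhead origin (180°W, 90°S): lon 257.83230, lat 20.83134.
Field: 257.83230/20 → 12 → M, 20.83134/10 → 2 → C; chars MC.
Square: 17.83230/2 → 8, 0.83134/1 → 0; chars 80.
Subsquare: 1.83230/0.0833333 → 21 → v, 0.83134/0.0416667 → 19 → t; chars vt.
Extended square: 0.08230/0.00833333 → 9, 0.03967/0.00416667 → 9; chars 99.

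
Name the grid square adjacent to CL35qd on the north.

CL35qe

Latitude subsquare d = 3; +1 → 4 = e.
The longitude characters are unchanged.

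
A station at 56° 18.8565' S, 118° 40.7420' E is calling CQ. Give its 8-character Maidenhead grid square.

OD93iq14

Shift to the Maidenhead origin (180°W, 90°S): lon 298.67903, lat 33.68572.
Field: 298.67903/20 → 14 → O, 33.68572/10 → 3 → D; chars OD.
Square: 18.67903/2 → 9, 3.68572/1 → 3; chars 93.
Subsquare: 0.67903/0.0833333 → 8 → i, 0.68572/0.0416667 → 16 → q; chars iq.
Extended square: 0.01237/0.00833333 → 1, 0.01906/0.00416667 → 4; chars 14.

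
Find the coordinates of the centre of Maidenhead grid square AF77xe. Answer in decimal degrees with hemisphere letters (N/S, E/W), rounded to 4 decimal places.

Field A=0, F=5: +0·20° lon, +5·10° lat → SW at lon -180°, lat -40°.
Square 7, 7: +7·2° lon, +7·1° lat → SW at lon -166°, lat -33°.
Subsquare x=23, e=4: +23·0.0833333° lon, +4·0.0416667° lat → SW at lon -164.083°, lat -32.8333°.
Cell spans 0.0833333° lon × 0.0416667° lat. Centre is SW corner plus half of each.
latitude 32.8125° S, longitude 164.0417° W.

32.8125° S, 164.0417° W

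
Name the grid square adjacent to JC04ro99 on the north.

Latitude extended square 9; +1 → 10, wraps to 0, carry into subsquare.
Latitude subsquare o = 14; +1 → 15 = p.
The longitude characters are unchanged.

JC04rp90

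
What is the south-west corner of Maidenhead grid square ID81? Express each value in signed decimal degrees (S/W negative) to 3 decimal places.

-59.000, -4.000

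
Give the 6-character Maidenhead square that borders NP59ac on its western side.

NP49xc

Longitude subsquare a = 0; −1 → -1, wraps to 23 = x, carry into square.
Longitude square 5; −1 → 4.
The latitude characters are unchanged.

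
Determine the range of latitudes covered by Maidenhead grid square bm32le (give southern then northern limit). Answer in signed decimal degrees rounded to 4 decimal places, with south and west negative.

32.1667, 32.2083

Field B=1, M=12: +1·20° lon, +12·10° lat → SW at lon -160°, lat 30°.
Square 3, 2: +3·2° lon, +2·1° lat → SW at lon -154°, lat 32°.
Subsquare l=11, e=4: +11·0.0833333° lon, +4·0.0416667° lat → SW at lon -153.083°, lat 32.1667°.
Cell spans 0.0833333° lon × 0.0416667° lat.
south 32.1667, north 32.2083.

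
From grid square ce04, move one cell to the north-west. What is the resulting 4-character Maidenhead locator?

BE95

Longitude square 0; −1 → -1, wraps to 9, carry into field.
Longitude field C = 2; −1 → 1 = B.
Latitude square 4; +1 → 5.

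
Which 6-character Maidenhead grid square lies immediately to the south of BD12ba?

BD11bx

Latitude subsquare a = 0; −1 → -1, wraps to 23 = x, carry into square.
Latitude square 2; −1 → 1.
The longitude characters are unchanged.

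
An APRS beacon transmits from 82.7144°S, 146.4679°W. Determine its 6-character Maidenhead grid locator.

BA67sg

Offset from 180°W / 90°S: lon 33.5321°, lat 7.2856°.
Field: lon ⌊33.5321/20⌋ = 1 → B; lat ⌊7.2856/10⌋ = 0 → A.
Square: lon ⌊13.5321/2⌋ = 6; lat ⌊7.2856/1⌋ = 7.
Subsquare: lon ⌊1.5321/0.0833333⌋ = 18 → s; lat ⌊0.2856/0.0416667⌋ = 6 → g.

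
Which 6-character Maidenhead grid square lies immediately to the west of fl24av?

Longitude subsquare a = 0; −1 → -1, wraps to 23 = x, carry into square.
Longitude square 2; −1 → 1.
The latitude characters are unchanged.

FL14xv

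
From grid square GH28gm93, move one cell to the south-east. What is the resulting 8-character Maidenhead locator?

Longitude extended square 9; +1 → 10, wraps to 0, carry into subsquare.
Longitude subsquare g = 6; +1 → 7 = h.
Latitude extended square 3; −1 → 2.

GH28hm02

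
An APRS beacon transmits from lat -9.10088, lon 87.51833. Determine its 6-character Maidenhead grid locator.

NI30sv

Add 180° to longitude and 90° to latitude: 267.5183, 80.8991.
Field: lon ⌊267.5183/20⌋ = 13 → N; lat ⌊80.8991/10⌋ = 8 → I.
Square: lon ⌊7.5183/2⌋ = 3; lat ⌊0.8991/1⌋ = 0.
Subsquare: lon ⌊1.5183/0.0833333⌋ = 18 → s; lat ⌊0.8991/0.0416667⌋ = 21 → v.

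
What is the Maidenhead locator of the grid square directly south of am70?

AL79

Latitude square 0; −1 → -1, wraps to 9, carry into field.
Latitude field M = 12; −1 → 11 = L.
The longitude characters are unchanged.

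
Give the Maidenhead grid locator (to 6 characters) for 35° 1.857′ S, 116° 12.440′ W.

DF14vx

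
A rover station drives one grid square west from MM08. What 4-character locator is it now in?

Longitude square 0; −1 → -1, wraps to 9, carry into field.
Longitude field M = 12; −1 → 11 = L.
The latitude characters are unchanged.

LM98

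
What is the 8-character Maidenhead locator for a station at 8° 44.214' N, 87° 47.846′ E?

Offset from 180°W / 90°S: lon 267.79743°, lat 98.73690°.
Field: lon ⌊267.79743/20⌋ = 13 → N; lat ⌊98.73690/10⌋ = 9 → J.
Square: lon ⌊7.79743/2⌋ = 3; lat ⌊8.73690/1⌋ = 8.
Subsquare: lon ⌊1.79743/0.0833333⌋ = 21 → v; lat ⌊0.73690/0.0416667⌋ = 17 → r.
Extended square: lon ⌊0.04743/0.00833333⌋ = 5; lat ⌊0.02857/0.00416667⌋ = 6.

NJ38vr56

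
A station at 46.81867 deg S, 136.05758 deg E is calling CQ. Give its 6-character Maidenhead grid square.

PE83ae

Shift to the Maidenhead origin (180°W, 90°S): lon 316.0576, lat 43.1813.
Field: lon ⌊316.0576/20⌋ = 15 → P; lat ⌊43.1813/10⌋ = 4 → E.
Square: lon ⌊16.0576/2⌋ = 8; lat ⌊3.1813/1⌋ = 3.
Subsquare: lon ⌊0.0576/0.0833333⌋ = 0 → a; lat ⌊0.1813/0.0416667⌋ = 4 → e.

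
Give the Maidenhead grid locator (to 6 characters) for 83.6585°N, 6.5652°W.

IR63rp

Add 180° to longitude and 90° to latitude: 173.4348, 173.6585.
Field (20°×10°, letters A–R): 173.4348/20 → 8 → I, 173.6585/10 → 17 → R; chars IR.
Square (2°×1°, digits 0–9): 13.4348/2 → 6, 3.6585/1 → 3; chars 63.
Subsquare (5′×2.5′, letters a–x): 1.4348/0.0833333 → 17 → r, 0.6585/0.0416667 → 15 → p; chars rp.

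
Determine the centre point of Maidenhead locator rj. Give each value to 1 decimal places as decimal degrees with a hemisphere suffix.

5.0° N, 170.0° E

Field R=17, J=9: +17·20° lon, +9·10° lat → SW at lon 160°, lat 0°.
Cell spans 20° lon × 10° lat. Centre is SW corner plus half of each.
latitude 5.0° N, longitude 170.0° E.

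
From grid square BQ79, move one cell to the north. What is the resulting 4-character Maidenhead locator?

BR70

Latitude square 9; +1 → 10, wraps to 0, carry into field.
Latitude field Q = 16; +1 → 17 = R.
The longitude characters are unchanged.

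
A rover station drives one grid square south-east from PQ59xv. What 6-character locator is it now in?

PQ69au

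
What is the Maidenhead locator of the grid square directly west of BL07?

AL97

Longitude square 0; −1 → -1, wraps to 9, carry into field.
Longitude field B = 1; −1 → 0 = A.
The latitude characters are unchanged.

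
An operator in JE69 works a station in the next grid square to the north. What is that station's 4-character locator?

Latitude square 9; +1 → 10, wraps to 0, carry into field.
Latitude field E = 4; +1 → 5 = F.
The longitude characters are unchanged.

JF60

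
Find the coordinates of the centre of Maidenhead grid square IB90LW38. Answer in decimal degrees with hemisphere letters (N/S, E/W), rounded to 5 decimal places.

Field I=8, B=1: +8·20° lon, +1·10° lat → SW at lon -20°, lat -80°.
Square 9, 0: +9·2° lon, +0·1° lat → SW at lon -2°, lat -80°.
Subsquare l=11, w=22: +11·0.0833333° lon, +22·0.0416667° lat → SW at lon -1.08333°, lat -79.0833°.
Extended square 3, 8: +3·0.00833333° lon, +8·0.00416667° lat → SW at lon -1.05833°, lat -79.05°.
Cell spans 0.00833333° lon × 0.00416667° lat. Centre is SW corner plus half of each.
latitude 79.04792° S, longitude 1.05417° W.

79.04792° S, 1.05417° W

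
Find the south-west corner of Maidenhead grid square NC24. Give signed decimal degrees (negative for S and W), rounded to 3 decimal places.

-66.000, 84.000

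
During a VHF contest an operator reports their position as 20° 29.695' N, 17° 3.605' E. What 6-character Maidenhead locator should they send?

JL80ml

Add 180° to longitude and 90° to latitude: 197.0601, 110.4949.
Field: lon ⌊197.0601/20⌋ = 9 → J; lat ⌊110.4949/10⌋ = 11 → L.
Square: lon ⌊17.0601/2⌋ = 8; lat ⌊0.4949/1⌋ = 0.
Subsquare: lon ⌊1.0601/0.0833333⌋ = 12 → m; lat ⌊0.4949/0.0416667⌋ = 11 → l.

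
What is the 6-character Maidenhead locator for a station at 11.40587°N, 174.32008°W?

Offset from 180°W / 90°S: lon 5.6799°, lat 101.4059°.
Field: lon ⌊5.6799/20⌋ = 0 → A; lat ⌊101.4059/10⌋ = 10 → K.
Square: lon ⌊5.6799/2⌋ = 2; lat ⌊1.4059/1⌋ = 1.
Subsquare: lon ⌊1.6799/0.0833333⌋ = 20 → u; lat ⌊0.4059/0.0416667⌋ = 9 → j.

AK21uj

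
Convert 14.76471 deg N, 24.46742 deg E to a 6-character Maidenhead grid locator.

KK24fs

Add 180° to longitude and 90° to latitude: 204.4674, 104.7647.
Field: 204.4674/20 → 10 → K, 104.7647/10 → 10 → K; chars KK.
Square: 4.4674/2 → 2, 4.7647/1 → 4; chars 24.
Subsquare: 0.4674/0.0833333 → 5 → f, 0.7647/0.0416667 → 18 → s; chars fs.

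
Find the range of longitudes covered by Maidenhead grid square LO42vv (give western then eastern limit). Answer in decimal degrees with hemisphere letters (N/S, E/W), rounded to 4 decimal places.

49.7500° E, 49.8333° E

Field L=11, O=14: +11·20° lon, +14·10° lat → SW at lon 40°, lat 50°.
Square 4, 2: +4·2° lon, +2·1° lat → SW at lon 48°, lat 52°.
Subsquare v=21, v=21: +21·0.0833333° lon, +21·0.0416667° lat → SW at lon 49.75°, lat 52.875°.
Cell spans 0.0833333° lon × 0.0416667° lat.
west 49.7500° E, east 49.8333° E.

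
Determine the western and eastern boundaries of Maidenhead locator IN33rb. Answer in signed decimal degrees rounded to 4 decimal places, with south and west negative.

-12.5833, -12.5000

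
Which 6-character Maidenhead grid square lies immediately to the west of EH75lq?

EH75kq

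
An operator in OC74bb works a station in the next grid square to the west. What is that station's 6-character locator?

Longitude subsquare b = 1; −1 → 0 = a.
The latitude characters are unchanged.

OC74ab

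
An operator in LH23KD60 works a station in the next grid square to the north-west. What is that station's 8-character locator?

Longitude extended square 6; −1 → 5.
Latitude extended square 0; +1 → 1.

LH23kd51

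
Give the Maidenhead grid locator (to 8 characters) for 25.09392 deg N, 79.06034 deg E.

ML95mc72

Offset from 180°W / 90°S: lon 259.06034°, lat 115.09392°.
Field: 259.06034/20 → 12 → M, 115.09392/10 → 11 → L; chars ML.
Square: 19.06034/2 → 9, 5.09392/1 → 5; chars 95.
Subsquare: 1.06034/0.0833333 → 12 → m, 0.09392/0.0416667 → 2 → c; chars mc.
Extended square: 0.06034/0.00833333 → 7, 0.01059/0.00416667 → 2; chars 72.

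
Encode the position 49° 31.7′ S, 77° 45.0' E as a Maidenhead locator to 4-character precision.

ME80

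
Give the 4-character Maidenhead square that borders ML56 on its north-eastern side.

Longitude square 5; +1 → 6.
Latitude square 6; +1 → 7.

ML67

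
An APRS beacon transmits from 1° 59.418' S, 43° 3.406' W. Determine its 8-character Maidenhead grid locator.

Shift to the Maidenhead origin (180°W, 90°S): lon 136.94323, lat 88.00970.
Field (20°×10°, letters A–R): lon ⌊136.94323/20⌋ = 6 → G; lat ⌊88.00970/10⌋ = 8 → I.
Square (2°×1°, digits 0–9): lon ⌊16.94323/2⌋ = 8; lat ⌊8.00970/1⌋ = 8.
Subsquare (5′×2.5′, letters a–x): lon ⌊0.94323/0.0833333⌋ = 11 → l; lat ⌊0.00970/0.0416667⌋ = 0 → a.
Extended square (30″×15″, digits 0–9): lon ⌊0.02657/0.00833333⌋ = 3; lat ⌊0.00970/0.00416667⌋ = 2.

GI88la32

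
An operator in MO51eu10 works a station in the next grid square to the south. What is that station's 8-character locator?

Latitude extended square 0; −1 → -1, wraps to 9, carry into subsquare.
Latitude subsquare u = 20; −1 → 19 = t.
The longitude characters are unchanged.

MO51et19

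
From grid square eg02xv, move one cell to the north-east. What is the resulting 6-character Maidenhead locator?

Longitude subsquare x = 23; +1 → 24, wraps to 0 = a, carry into square.
Longitude square 0; +1 → 1.
Latitude subsquare v = 21; +1 → 22 = w.

EG12aw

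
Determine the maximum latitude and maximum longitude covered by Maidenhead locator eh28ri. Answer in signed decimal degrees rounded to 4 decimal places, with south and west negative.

-11.6250, -94.5000

Field E=4, H=7: +4·20° lon, +7·10° lat → SW at lon -100°, lat -20°.
Square 2, 8: +2·2° lon, +8·1° lat → SW at lon -96°, lat -12°.
Subsquare r=17, i=8: +17·0.0833333° lon, +8·0.0416667° lat → SW at lon -94.5833°, lat -11.6667°.
Cell spans 0.0833333° lon × 0.0416667° lat. NE corner is SW corner plus one full cell.
latitude -11.6250, longitude -94.5000.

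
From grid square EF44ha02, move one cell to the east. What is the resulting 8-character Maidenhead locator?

Longitude extended square 0; +1 → 1.
The latitude characters are unchanged.

EF44ha12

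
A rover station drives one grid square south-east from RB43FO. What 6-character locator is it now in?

RB43gn

Longitude subsquare f = 5; +1 → 6 = g.
Latitude subsquare o = 14; −1 → 13 = n.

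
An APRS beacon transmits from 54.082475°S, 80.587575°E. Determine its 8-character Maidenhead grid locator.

ND05hw00

Add 180° to longitude and 90° to latitude: 260.58758, 35.91752.
Field (20°×10°, letters A–R): lon ⌊260.58758/20⌋ = 13 → N; lat ⌊35.91752/10⌋ = 3 → D.
Square (2°×1°, digits 0–9): lon ⌊0.58758/2⌋ = 0; lat ⌊5.91752/1⌋ = 5.
Subsquare (5′×2.5′, letters a–x): lon ⌊0.58758/0.0833333⌋ = 7 → h; lat ⌊0.91752/0.0416667⌋ = 22 → w.
Extended square (30″×15″, digits 0–9): lon ⌊0.00424/0.00833333⌋ = 0; lat ⌊0.00086/0.00416667⌋ = 0.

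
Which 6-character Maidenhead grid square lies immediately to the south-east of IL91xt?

JL01as

Longitude subsquare x = 23; +1 → 24, wraps to 0 = a, carry into square.
Longitude square 9; +1 → 10, wraps to 0, carry into field.
Longitude field I = 8; +1 → 9 = J.
Latitude subsquare t = 19; −1 → 18 = s.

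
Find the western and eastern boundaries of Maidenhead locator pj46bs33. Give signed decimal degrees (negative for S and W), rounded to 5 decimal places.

128.10833, 128.11667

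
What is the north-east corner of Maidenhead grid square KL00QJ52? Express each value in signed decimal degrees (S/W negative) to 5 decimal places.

20.38750, 21.38333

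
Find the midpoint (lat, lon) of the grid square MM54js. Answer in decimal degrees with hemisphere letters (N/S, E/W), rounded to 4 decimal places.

Field M=12, M=12: +12·20° lon, +12·10° lat → SW at lon 60°, lat 30°.
Square 5, 4: +5·2° lon, +4·1° lat → SW at lon 70°, lat 34°.
Subsquare j=9, s=18: +9·0.0833333° lon, +18·0.0416667° lat → SW at lon 70.75°, lat 34.75°.
Cell spans 0.0833333° lon × 0.0416667° lat. Centre is SW corner plus half of each.
latitude 34.7708° N, longitude 70.7917° E.

34.7708° N, 70.7917° E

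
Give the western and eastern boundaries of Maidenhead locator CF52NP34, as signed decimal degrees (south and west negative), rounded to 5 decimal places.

-128.89167, -128.88333

Field C=2, F=5: +2·20° lon, +5·10° lat → SW at lon -140°, lat -40°.
Square 5, 2: +5·2° lon, +2·1° lat → SW at lon -130°, lat -38°.
Subsquare n=13, p=15: +13·0.0833333° lon, +15·0.0416667° lat → SW at lon -128.917°, lat -37.375°.
Extended square 3, 4: +3·0.00833333° lon, +4·0.00416667° lat → SW at lon -128.892°, lat -37.3583°.
Cell spans 0.00833333° lon × 0.00416667° lat.
west -128.89167, east -128.88333.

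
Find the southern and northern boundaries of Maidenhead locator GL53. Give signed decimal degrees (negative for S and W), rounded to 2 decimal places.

Field G=6, L=11: +6·20° lon, +11·10° lat → SW at lon -60°, lat 20°.
Square 5, 3: +5·2° lon, +3·1° lat → SW at lon -50°, lat 23°.
Cell spans 2° lon × 1° lat.
south 23.00, north 24.00.

23.00, 24.00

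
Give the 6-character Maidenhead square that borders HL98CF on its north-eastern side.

HL98dg

Longitude subsquare c = 2; +1 → 3 = d.
Latitude subsquare f = 5; +1 → 6 = g.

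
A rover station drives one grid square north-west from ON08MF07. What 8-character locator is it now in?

Longitude extended square 0; −1 → -1, wraps to 9, carry into subsquare.
Longitude subsquare m = 12; −1 → 11 = l.
Latitude extended square 7; +1 → 8.

ON08lf98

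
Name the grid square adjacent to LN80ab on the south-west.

Longitude subsquare a = 0; −1 → -1, wraps to 23 = x, carry into square.
Longitude square 8; −1 → 7.
Latitude subsquare b = 1; −1 → 0 = a.

LN70xa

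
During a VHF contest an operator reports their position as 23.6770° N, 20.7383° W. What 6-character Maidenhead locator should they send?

HL93pq

Offset from 180°W / 90°S: lon 159.2617°, lat 113.6770°.
Field: 159.2617/20 → 7 → H, 113.6770/10 → 11 → L; chars HL.
Square: 19.2617/2 → 9, 3.6770/1 → 3; chars 93.
Subsquare: 1.2617/0.0833333 → 15 → p, 0.6770/0.0416667 → 16 → q; chars pq.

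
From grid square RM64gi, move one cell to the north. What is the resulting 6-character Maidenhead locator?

RM64gj

Latitude subsquare i = 8; +1 → 9 = j.
The longitude characters are unchanged.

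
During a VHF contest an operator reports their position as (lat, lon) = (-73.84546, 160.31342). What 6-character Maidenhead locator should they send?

Shift to the Maidenhead origin (180°W, 90°S): lon 340.3134, lat 16.1545.
Field: 340.3134/20 → 17 → R, 16.1545/10 → 1 → B; chars RB.
Square: 0.3134/2 → 0, 6.1545/1 → 6; chars 06.
Subsquare: 0.3134/0.0833333 → 3 → d, 0.1545/0.0416667 → 3 → d; chars dd.

RB06dd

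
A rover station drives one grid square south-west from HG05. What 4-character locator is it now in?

Longitude square 0; −1 → -1, wraps to 9, carry into field.
Longitude field H = 7; −1 → 6 = G.
Latitude square 5; −1 → 4.

GG94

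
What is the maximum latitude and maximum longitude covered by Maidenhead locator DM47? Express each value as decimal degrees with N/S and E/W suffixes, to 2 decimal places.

Field D=3, M=12: +3·20° lon, +12·10° lat → SW at lon -120°, lat 30°.
Square 4, 7: +4·2° lon, +7·1° lat → SW at lon -112°, lat 37°.
Cell spans 2° lon × 1° lat. NE corner is SW corner plus one full cell.
latitude 38.00° N, longitude 110.00° W.

38.00° N, 110.00° W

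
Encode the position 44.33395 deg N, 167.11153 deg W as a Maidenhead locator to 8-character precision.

AN64ki60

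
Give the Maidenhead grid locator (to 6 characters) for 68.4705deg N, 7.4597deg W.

IP68gl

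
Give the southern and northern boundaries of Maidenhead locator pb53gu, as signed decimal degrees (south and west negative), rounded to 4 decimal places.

-76.1667, -76.1250

Field P=15, B=1: +15·20° lon, +1·10° lat → SW at lon 120°, lat -80°.
Square 5, 3: +5·2° lon, +3·1° lat → SW at lon 130°, lat -77°.
Subsquare g=6, u=20: +6·0.0833333° lon, +20·0.0416667° lat → SW at lon 130.5°, lat -76.1667°.
Cell spans 0.0833333° lon × 0.0416667° lat.
south -76.1667, north -76.1250.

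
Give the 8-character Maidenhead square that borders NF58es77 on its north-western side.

Longitude extended square 7; −1 → 6.
Latitude extended square 7; +1 → 8.

NF58es68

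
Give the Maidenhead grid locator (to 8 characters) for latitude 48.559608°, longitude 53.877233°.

LN68wn54

Offset from 180°W / 90°S: lon 233.87723°, lat 138.55961°.
Field: 233.87723/20 → 11 → L, 138.55961/10 → 13 → N; chars LN.
Square: 13.87723/2 → 6, 8.55961/1 → 8; chars 68.
Subsquare: 1.87723/0.0833333 → 22 → w, 0.55961/0.0416667 → 13 → n; chars wn.
Extended square: 0.04390/0.00833333 → 5, 0.01794/0.00416667 → 4; chars 54.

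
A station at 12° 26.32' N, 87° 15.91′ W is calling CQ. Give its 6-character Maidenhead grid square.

Offset from 180°W / 90°S: lon 92.7348°, lat 102.4387°.
Field: 92.7348/20 → 4 → E, 102.4387/10 → 10 → K; chars EK.
Square: 12.7348/2 → 6, 2.4387/1 → 2; chars 62.
Subsquare: 0.7348/0.0833333 → 8 → i, 0.4387/0.0416667 → 10 → k; chars ik.

EK62ik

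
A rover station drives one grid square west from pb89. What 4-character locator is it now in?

PB79

Longitude square 8; −1 → 7.
The latitude characters are unchanged.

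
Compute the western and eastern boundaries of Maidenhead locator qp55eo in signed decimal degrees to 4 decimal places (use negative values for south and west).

Field Q=16, P=15: +16·20° lon, +15·10° lat → SW at lon 140°, lat 60°.
Square 5, 5: +5·2° lon, +5·1° lat → SW at lon 150°, lat 65°.
Subsquare e=4, o=14: +4·0.0833333° lon, +14·0.0416667° lat → SW at lon 150.333°, lat 65.5833°.
Cell spans 0.0833333° lon × 0.0416667° lat.
west 150.3333, east 150.4167.

150.3333, 150.4167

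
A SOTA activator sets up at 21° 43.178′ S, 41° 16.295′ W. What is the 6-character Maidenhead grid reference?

GG98ig

Offset from 180°W / 90°S: lon 138.7284°, lat 68.2804°.
Field: lon ⌊138.7284/20⌋ = 6 → G; lat ⌊68.2804/10⌋ = 6 → G.
Square: lon ⌊18.7284/2⌋ = 9; lat ⌊8.2804/1⌋ = 8.
Subsquare: lon ⌊0.7284/0.0833333⌋ = 8 → i; lat ⌊0.2804/0.0416667⌋ = 6 → g.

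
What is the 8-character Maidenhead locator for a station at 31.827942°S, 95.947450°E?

NF78xe31

Offset from 180°W / 90°S: lon 275.94745°, lat 58.17206°.
Field (20°×10°, letters A–R): 275.94745/20 → 13 → N, 58.17206/10 → 5 → F; chars NF.
Square (2°×1°, digits 0–9): 15.94745/2 → 7, 8.17206/1 → 8; chars 78.
Subsquare (5′×2.5′, letters a–x): 1.94745/0.0833333 → 23 → x, 0.17206/0.0416667 → 4 → e; chars xe.
Extended square (30″×15″, digits 0–9): 0.03078/0.00833333 → 3, 0.00539/0.00416667 → 1; chars 31.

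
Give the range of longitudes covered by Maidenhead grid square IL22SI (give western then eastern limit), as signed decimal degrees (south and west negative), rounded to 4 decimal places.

-14.5000, -14.4167

Field I=8, L=11: +8·20° lon, +11·10° lat → SW at lon -20°, lat 20°.
Square 2, 2: +2·2° lon, +2·1° lat → SW at lon -16°, lat 22°.
Subsquare s=18, i=8: +18·0.0833333° lon, +8·0.0416667° lat → SW at lon -14.5°, lat 22.3333°.
Cell spans 0.0833333° lon × 0.0416667° lat.
west -14.5000, east -14.4167.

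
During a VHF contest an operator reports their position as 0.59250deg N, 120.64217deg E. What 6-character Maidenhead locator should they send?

PJ00ho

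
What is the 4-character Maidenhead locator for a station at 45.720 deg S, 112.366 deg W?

DE34

Add 180° to longitude and 90° to latitude: 67.63, 44.28.
Field (20°×10°, letters A–R): 67.63/20 → 3 → D, 44.28/10 → 4 → E; chars DE.
Square (2°×1°, digits 0–9): 7.63/2 → 3, 4.28/1 → 4; chars 34.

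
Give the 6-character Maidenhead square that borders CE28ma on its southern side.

Latitude subsquare a = 0; −1 → -1, wraps to 23 = x, carry into square.
Latitude square 8; −1 → 7.
The longitude characters are unchanged.

CE27mx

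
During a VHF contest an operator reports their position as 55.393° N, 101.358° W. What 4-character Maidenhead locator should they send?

Shift to the Maidenhead origin (180°W, 90°S): lon 78.64, lat 145.39.
Field: 78.64/20 → 3 → D, 145.39/10 → 14 → O; chars DO.
Square: 18.64/2 → 9, 5.39/1 → 5; chars 95.

DO95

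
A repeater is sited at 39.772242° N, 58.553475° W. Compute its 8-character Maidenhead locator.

GM09rs35

Add 180° to longitude and 90° to latitude: 121.44653, 129.77224.
Field: lon ⌊121.44653/20⌋ = 6 → G; lat ⌊129.77224/10⌋ = 12 → M.
Square: lon ⌊1.44653/2⌋ = 0; lat ⌊9.77224/1⌋ = 9.
Subsquare: lon ⌊1.44653/0.0833333⌋ = 17 → r; lat ⌊0.77224/0.0416667⌋ = 18 → s.
Extended square: lon ⌊0.02986/0.00833333⌋ = 3; lat ⌊0.02224/0.00416667⌋ = 5.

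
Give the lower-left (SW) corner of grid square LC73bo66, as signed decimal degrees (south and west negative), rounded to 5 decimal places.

-66.39167, 54.13333

Field L=11, C=2: +11·20° lon, +2·10° lat → SW at lon 40°, lat -70°.
Square 7, 3: +7·2° lon, +3·1° lat → SW at lon 54°, lat -67°.
Subsquare b=1, o=14: +1·0.0833333° lon, +14·0.0416667° lat → SW at lon 54.0833°, lat -66.4167°.
Extended square 6, 6: +6·0.00833333° lon, +6·0.00416667° lat → SW at lon 54.1333°, lat -66.3917°.
latitude -66.39167, longitude 54.13333.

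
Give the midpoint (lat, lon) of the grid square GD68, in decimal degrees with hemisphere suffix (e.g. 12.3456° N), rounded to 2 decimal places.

Field G=6, D=3: +6·20° lon, +3·10° lat → SW at lon -60°, lat -60°.
Square 6, 8: +6·2° lon, +8·1° lat → SW at lon -48°, lat -52°.
Cell spans 2° lon × 1° lat. Centre is SW corner plus half of each.
latitude 51.50° S, longitude 47.00° W.

51.50° S, 47.00° W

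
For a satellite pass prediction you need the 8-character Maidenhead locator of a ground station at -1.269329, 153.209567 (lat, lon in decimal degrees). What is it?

QI68or55

Shift to the Maidenhead origin (180°W, 90°S): lon 333.20957, lat 88.73067.
Field: lon ⌊333.20957/20⌋ = 16 → Q; lat ⌊88.73067/10⌋ = 8 → I.
Square: lon ⌊13.20957/2⌋ = 6; lat ⌊8.73067/1⌋ = 8.
Subsquare: lon ⌊1.20957/0.0833333⌋ = 14 → o; lat ⌊0.73067/0.0416667⌋ = 17 → r.
Extended square: lon ⌊0.04290/0.00833333⌋ = 5; lat ⌊0.02234/0.00416667⌋ = 5.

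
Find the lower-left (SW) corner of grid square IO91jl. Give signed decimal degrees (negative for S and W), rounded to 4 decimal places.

51.4583, -1.2500

Field I=8, O=14: +8·20° lon, +14·10° lat → SW at lon -20°, lat 50°.
Square 9, 1: +9·2° lon, +1·1° lat → SW at lon -2°, lat 51°.
Subsquare j=9, l=11: +9·0.0833333° lon, +11·0.0416667° lat → SW at lon -1.25°, lat 51.4583°.
latitude 51.4583, longitude -1.2500.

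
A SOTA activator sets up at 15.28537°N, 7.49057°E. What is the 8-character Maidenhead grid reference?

Offset from 180°W / 90°S: lon 187.49057°, lat 105.28537°.
Field: 187.49057/20 → 9 → J, 105.28537/10 → 10 → K; chars JK.
Square: 7.49057/2 → 3, 5.28537/1 → 5; chars 35.
Subsquare: 1.49057/0.0833333 → 17 → r, 0.28537/0.0416667 → 6 → g; chars rg.
Extended square: 0.07390/0.00833333 → 8, 0.03537/0.00416667 → 8; chars 88.

JK35rg88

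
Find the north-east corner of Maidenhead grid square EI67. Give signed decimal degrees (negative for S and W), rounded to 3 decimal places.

Field E=4, I=8: +4·20° lon, +8·10° lat → SW at lon -100°, lat -10°.
Square 6, 7: +6·2° lon, +7·1° lat → SW at lon -88°, lat -3°.
Cell spans 2° lon × 1° lat. NE corner is SW corner plus one full cell.
latitude -2.000, longitude -86.000.

-2.000, -86.000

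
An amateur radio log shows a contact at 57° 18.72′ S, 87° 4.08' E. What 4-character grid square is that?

ND32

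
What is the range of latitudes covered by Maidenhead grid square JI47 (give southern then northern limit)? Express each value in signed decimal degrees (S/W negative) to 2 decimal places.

-3.00, -2.00

Field J=9, I=8: +9·20° lon, +8·10° lat → SW at lon 0°, lat -10°.
Square 4, 7: +4·2° lon, +7·1° lat → SW at lon 8°, lat -3°.
Cell spans 2° lon × 1° lat.
south -3.00, north -2.00.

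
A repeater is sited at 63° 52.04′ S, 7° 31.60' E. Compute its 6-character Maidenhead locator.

Offset from 180°W / 90°S: lon 187.5267°, lat 26.1327°.
Field (20°×10°, letters A–R): 187.5267/20 → 9 → J, 26.1327/10 → 2 → C; chars JC.
Square (2°×1°, digits 0–9): 7.5267/2 → 3, 6.1327/1 → 6; chars 36.
Subsquare (5′×2.5′, letters a–x): 1.5267/0.0833333 → 18 → s, 0.1327/0.0416667 → 3 → d; chars sd.

JC36sd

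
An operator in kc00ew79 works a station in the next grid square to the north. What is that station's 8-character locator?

Latitude extended square 9; +1 → 10, wraps to 0, carry into subsquare.
Latitude subsquare w = 22; +1 → 23 = x.
The longitude characters are unchanged.

KC00ex70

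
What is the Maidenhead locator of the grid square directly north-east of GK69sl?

GK69tm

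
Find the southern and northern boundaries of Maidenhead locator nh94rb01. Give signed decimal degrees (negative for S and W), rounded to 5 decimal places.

Field N=13, H=7: +13·20° lon, +7·10° lat → SW at lon 80°, lat -20°.
Square 9, 4: +9·2° lon, +4·1° lat → SW at lon 98°, lat -16°.
Subsquare r=17, b=1: +17·0.0833333° lon, +1·0.0416667° lat → SW at lon 99.4167°, lat -15.9583°.
Extended square 0, 1: +0·0.00833333° lon, +1·0.00416667° lat → SW at lon 99.4167°, lat -15.9542°.
Cell spans 0.00833333° lon × 0.00416667° lat.
south -15.95417, north -15.95000.

-15.95417, -15.95000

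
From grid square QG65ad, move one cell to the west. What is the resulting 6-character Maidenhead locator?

QG55xd

Longitude subsquare a = 0; −1 → -1, wraps to 23 = x, carry into square.
Longitude square 6; −1 → 5.
The latitude characters are unchanged.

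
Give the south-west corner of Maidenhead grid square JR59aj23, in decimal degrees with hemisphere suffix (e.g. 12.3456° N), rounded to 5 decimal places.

89.38750° N, 10.01667° E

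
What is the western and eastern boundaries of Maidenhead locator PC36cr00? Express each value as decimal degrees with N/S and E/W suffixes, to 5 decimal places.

126.16667° E, 126.17500° E

Field P=15, C=2: +15·20° lon, +2·10° lat → SW at lon 120°, lat -70°.
Square 3, 6: +3·2° lon, +6·1° lat → SW at lon 126°, lat -64°.
Subsquare c=2, r=17: +2·0.0833333° lon, +17·0.0416667° lat → SW at lon 126.167°, lat -63.2917°.
Extended square 0, 0: +0·0.00833333° lon, +0·0.00416667° lat → SW at lon 126.167°, lat -63.2917°.
Cell spans 0.00833333° lon × 0.00416667° lat.
west 126.16667° E, east 126.17500° E.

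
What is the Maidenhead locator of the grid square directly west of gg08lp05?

GG08kp95

Longitude extended square 0; −1 → -1, wraps to 9, carry into subsquare.
Longitude subsquare l = 11; −1 → 10 = k.
The latitude characters are unchanged.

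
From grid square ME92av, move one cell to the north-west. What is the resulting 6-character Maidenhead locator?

ME82xw

Longitude subsquare a = 0; −1 → -1, wraps to 23 = x, carry into square.
Longitude square 9; −1 → 8.
Latitude subsquare v = 21; +1 → 22 = w.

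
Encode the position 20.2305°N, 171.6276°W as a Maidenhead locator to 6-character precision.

AL40ef

Shift to the Maidenhead origin (180°W, 90°S): lon 8.3724, lat 110.2305.
Field: lon ⌊8.3724/20⌋ = 0 → A; lat ⌊110.2305/10⌋ = 11 → L.
Square: lon ⌊8.3724/2⌋ = 4; lat ⌊0.2305/1⌋ = 0.
Subsquare: lon ⌊0.3724/0.0833333⌋ = 4 → e; lat ⌊0.2305/0.0416667⌋ = 5 → f.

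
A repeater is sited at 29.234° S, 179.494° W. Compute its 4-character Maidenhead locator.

AG00

Offset from 180°W / 90°S: lon 0.51°, lat 60.77°.
Field: lon ⌊0.51/20⌋ = 0 → A; lat ⌊60.77/10⌋ = 6 → G.
Square: lon ⌊0.51/2⌋ = 0; lat ⌊0.77/1⌋ = 0.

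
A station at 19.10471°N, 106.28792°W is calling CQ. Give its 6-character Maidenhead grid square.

DK69uc

Shift to the Maidenhead origin (180°W, 90°S): lon 73.7121, lat 109.1047.
Field: lon ⌊73.7121/20⌋ = 3 → D; lat ⌊109.1047/10⌋ = 10 → K.
Square: lon ⌊13.7121/2⌋ = 6; lat ⌊9.1047/1⌋ = 9.
Subsquare: lon ⌊1.7121/0.0833333⌋ = 20 → u; lat ⌊0.1047/0.0416667⌋ = 2 → c.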